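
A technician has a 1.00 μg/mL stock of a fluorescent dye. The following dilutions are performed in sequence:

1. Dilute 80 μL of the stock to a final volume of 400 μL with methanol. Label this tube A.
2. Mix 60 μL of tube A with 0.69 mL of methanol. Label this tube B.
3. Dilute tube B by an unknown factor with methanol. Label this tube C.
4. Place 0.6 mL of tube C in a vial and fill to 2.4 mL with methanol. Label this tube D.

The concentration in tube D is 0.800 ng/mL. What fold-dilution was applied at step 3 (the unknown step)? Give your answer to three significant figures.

Step 1: 80 μL brought to 400 μL → factor 400/80 = 5
Step 2: 60 μL + 0.69 mL = 750 μL total → factor 750/60 = 12.5
Step 3: unknown factor x
Step 4: 0.6 mL brought to 2.4 mL → factor 2.4/0.6 = 4
Product of known-step factors = 250
Overall factor = 1.00 μg/mL / (0.800 ng/mL) = 1250
x = 1250 / 250 = 5.00

5.00-fold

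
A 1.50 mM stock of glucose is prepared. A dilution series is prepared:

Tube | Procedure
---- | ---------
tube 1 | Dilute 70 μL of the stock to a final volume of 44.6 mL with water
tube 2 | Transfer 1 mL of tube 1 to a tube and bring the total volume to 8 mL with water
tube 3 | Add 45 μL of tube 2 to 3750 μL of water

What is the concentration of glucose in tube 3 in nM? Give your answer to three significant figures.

3.49 nM

Step 1: 70 μL brought to 44.6 mL → factor 44600/70 = 637.14
Step 2: 1 mL brought to 8 mL → factor 8/1 = 8
Step 3: 45 μL + 3750 μL = 3795 μL total → factor 3795/45 = 84.333
Overall dilution factor = 637.14 × 8 × 84.333 = 4.2986 × 10^5
Final = 1.50 mM / 4.2986 × 10^5 = 3.490 × 10^-6 mM = 3.49 nM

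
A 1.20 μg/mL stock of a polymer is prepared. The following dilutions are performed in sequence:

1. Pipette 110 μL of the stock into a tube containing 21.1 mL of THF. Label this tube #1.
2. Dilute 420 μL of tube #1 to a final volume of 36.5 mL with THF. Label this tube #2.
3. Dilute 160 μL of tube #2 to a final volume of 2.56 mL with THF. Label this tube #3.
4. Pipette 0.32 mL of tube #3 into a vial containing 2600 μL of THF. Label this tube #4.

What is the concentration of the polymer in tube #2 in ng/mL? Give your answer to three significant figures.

0.0716 ng/mL

Step 1: 110 μL + 21.1 mL = 21210 μL total → factor 21210/110 = 192.82
Step 2: 420 μL brought to 36.5 mL → factor 36500/420 = 86.905
Dilution factor through tube #2 = 192.82 × 86.905 = 16757
[tube #2] = 1.20 μg/mL / 16757 = 7.161 × 10^-5 μg/mL = 0.0716 ng/mL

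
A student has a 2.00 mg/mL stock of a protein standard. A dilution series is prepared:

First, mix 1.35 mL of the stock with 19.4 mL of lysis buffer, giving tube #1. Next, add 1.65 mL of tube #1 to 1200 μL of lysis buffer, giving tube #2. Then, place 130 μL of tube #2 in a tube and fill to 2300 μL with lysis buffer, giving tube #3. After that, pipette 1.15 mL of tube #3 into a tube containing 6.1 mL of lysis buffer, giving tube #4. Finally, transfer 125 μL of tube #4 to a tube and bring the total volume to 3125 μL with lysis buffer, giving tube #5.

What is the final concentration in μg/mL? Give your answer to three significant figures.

Step 1: 1.35 mL + 19.4 mL = 20.75 mL total → factor 20.75/1.35 = 15.37
Step 2: 1.65 mL + 1200 μL = 2.85 mL total → factor 2.85/1.65 = 1.7273
Step 3: 130 μL brought to 2300 μL → factor 2300/130 = 17.692
Step 4: 1.15 mL + 6.1 mL = 7.25 mL total → factor 7.25/1.15 = 6.3043
Step 5: 125 μL brought to 3125 μL → factor 3125/125 = 25
Overall dilution factor = 15.37 × 1.7273 × 17.692 × 6.3043 × 25 = 74030
Final = 2.00 mg/mL / 74030 = 2.702 × 10^-5 mg/mL = 0.0270 μg/mL

0.0270 μg/mL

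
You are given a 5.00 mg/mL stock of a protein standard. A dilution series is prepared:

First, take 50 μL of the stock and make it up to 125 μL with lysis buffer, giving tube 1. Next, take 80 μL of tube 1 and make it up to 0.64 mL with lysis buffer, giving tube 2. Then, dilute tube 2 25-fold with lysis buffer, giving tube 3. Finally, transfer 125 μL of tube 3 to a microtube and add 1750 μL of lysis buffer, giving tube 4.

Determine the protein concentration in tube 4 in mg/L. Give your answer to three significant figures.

Step 1: 50 μL brought to 125 μL → factor 125/50 = 2.5
Step 2: 80 μL brought to 0.64 mL → factor 640/80 = 8
Step 3: 25-fold → factor 25
Step 4: 125 μL + 1750 μL = 1875 μL total → factor 1875/125 = 15
Overall dilution factor = 2.5 × 8 × 25 × 15 = 7500
Final = 5.00 mg/mL / 7500 = 0.0006667 mg/mL = 0.667 mg/L

0.667 mg/L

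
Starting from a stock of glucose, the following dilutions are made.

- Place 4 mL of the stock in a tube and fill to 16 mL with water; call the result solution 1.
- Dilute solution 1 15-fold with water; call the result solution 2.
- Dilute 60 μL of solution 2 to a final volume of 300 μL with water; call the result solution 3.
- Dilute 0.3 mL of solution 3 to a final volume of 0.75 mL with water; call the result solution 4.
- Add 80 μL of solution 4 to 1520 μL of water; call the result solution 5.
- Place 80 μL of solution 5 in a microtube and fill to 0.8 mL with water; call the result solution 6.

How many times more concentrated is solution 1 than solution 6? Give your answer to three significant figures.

3.75 × 10^4

Step 1: 4 mL brought to 16 mL → factor 16/4 = 4
Step 2: 15-fold → factor 15
Step 3: 60 μL brought to 300 μL → factor 300/60 = 5
Step 4: 0.3 mL brought to 0.75 mL → factor 0.75/0.3 = 2.5
Step 5: 80 μL + 1520 μL = 1600 μL total → factor 1600/80 = 20
Step 6: 80 μL brought to 0.8 mL → factor 800/80 = 10
Dilution factor to solution 1 = 4; to solution 6 = 1.5 × 10^5
[solution 1]/[solution 6] = (factor to solution 6)/(factor to solution 1) = 1.5 × 10^5/4 = 3.75 × 10^4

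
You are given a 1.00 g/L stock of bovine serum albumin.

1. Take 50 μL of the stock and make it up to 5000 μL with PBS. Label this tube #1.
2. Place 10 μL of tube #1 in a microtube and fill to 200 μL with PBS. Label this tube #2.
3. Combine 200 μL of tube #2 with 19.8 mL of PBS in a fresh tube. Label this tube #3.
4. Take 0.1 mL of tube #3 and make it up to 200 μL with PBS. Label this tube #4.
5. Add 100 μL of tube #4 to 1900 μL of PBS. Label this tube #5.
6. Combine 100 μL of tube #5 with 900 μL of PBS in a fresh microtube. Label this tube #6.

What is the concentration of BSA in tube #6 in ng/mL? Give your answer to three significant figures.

Step 1: 50 μL brought to 5000 μL → factor 5000/50 = 100
Step 2: 10 μL brought to 200 μL → factor 200/10 = 20
Step 3: 200 μL + 19.8 mL = 20000 μL total → factor 20000/200 = 100
Step 4: 0.1 mL brought to 200 μL → factor 0.2/0.1 = 2
Step 5: 100 μL + 1900 μL = 2000 μL total → factor 2000/100 = 20
Step 6: 100 μL + 900 μL = 1000 μL total → factor 1000/100 = 10
Overall dilution factor = 100 × 20 × 100 × 2 × 20 × 10 = 8 × 10^7
Final = 1.00 g/L / 8 × 10^7 = 1.250 × 10^-8 g/L = 0.0125 ng/mL

0.0125 ng/mL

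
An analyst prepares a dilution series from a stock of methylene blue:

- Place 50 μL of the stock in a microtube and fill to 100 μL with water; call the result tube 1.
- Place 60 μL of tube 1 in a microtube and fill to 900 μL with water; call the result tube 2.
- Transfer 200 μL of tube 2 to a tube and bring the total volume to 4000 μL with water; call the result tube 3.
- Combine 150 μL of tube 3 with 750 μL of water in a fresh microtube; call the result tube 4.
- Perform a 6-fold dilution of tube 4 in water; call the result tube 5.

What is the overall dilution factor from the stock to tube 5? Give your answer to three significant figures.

Step 1: 50 μL brought to 100 μL → factor 100/50 = 2
Step 2: 60 μL brought to 900 μL → factor 900/60 = 15
Step 3: 200 μL brought to 4000 μL → factor 4000/200 = 20
Step 4: 150 μL + 750 μL = 900 μL total → factor 900/150 = 6
Step 5: 6-fold → factor 6
Overall dilution factor = 2 × 15 × 20 × 6 × 6 = 21600

2.16 × 10^4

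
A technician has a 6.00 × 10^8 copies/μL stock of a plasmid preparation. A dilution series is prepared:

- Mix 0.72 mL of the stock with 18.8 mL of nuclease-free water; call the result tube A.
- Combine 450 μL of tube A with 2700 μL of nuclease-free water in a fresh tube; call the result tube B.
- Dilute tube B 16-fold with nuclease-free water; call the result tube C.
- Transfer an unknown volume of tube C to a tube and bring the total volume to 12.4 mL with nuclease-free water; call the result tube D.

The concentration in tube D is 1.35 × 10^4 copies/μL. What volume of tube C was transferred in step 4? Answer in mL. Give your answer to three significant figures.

0.847 mL

Step 1: 0.72 mL + 18.8 mL = 19.52 mL total → factor 19.52/0.72 = 27.111
Step 2: 450 μL + 2700 μL = 3150 μL total → factor 3150/450 = 7
Step 3: 16-fold → factor 16
Step 4: v brought to 12.4 mL → factor = 12.4 mL/v
Product of known-step factors = 3036.4
Overall factor = 6.00 × 10^8 copies/μL / (1.35 × 10^4 copies/μL) = 44444
Step-4 factor = 44444 / 3036.4 = 14.637
v = 12.4 mL / 14.637 = 0.847 mL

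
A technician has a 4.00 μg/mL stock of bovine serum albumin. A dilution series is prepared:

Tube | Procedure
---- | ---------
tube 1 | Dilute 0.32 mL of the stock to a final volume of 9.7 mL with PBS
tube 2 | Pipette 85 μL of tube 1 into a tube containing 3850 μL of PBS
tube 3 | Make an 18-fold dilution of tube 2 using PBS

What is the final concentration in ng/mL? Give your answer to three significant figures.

Step 1: 0.32 mL brought to 9.7 mL → factor 9.7/0.32 = 30.312
Step 2: 85 μL + 3850 μL = 3935 μL total → factor 3935/85 = 46.294
Step 3: 18-fold → factor 18
Overall dilution factor = 30.312 × 46.294 × 18 = 25259
Final = 4.00 μg/mL / 25259 = 0.0001584 μg/mL = 0.158 ng/mL

0.158 ng/mL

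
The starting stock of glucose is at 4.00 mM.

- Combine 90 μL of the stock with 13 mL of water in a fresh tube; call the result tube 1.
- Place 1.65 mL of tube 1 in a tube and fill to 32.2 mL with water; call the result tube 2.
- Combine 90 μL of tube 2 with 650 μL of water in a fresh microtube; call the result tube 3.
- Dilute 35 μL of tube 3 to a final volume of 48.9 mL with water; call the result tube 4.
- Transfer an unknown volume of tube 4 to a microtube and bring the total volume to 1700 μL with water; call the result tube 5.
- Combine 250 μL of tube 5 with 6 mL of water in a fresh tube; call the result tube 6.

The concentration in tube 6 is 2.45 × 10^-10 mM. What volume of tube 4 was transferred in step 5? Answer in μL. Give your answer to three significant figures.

84.9 μL

Step 1: 90 μL + 13 mL = 13090 μL total → factor 13090/90 = 145.44
Step 2: 1.65 mL brought to 32.2 mL → factor 32.2/1.65 = 19.515
Step 3: 90 μL + 650 μL = 740 μL total → factor 740/90 = 8.2222
Step 4: 35 μL brought to 48.9 mL → factor 48900/35 = 1397.1
Step 5: v brought to 1700 μL → factor = 1700 μL/v
Step 6: 250 μL + 6 mL = 6250 μL total → factor 6250/250 = 25
Product of known-step factors = 8.1515 × 10^8
Overall factor = 4.00 mM / (2.45 × 10^-10 mM) = 1.6327 × 10^10
Step-5 factor = 1.6327 × 10^10 / 8.1515 × 10^8 = 20.029
v = 1700 μL / 20.029 = 84.9 μL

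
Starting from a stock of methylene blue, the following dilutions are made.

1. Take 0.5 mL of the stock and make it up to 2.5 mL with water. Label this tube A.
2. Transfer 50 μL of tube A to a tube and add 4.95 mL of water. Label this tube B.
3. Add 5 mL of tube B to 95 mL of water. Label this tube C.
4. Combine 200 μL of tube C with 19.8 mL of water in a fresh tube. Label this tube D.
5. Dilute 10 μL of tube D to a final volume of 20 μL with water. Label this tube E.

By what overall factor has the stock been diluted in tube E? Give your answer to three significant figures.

Step 1: 0.5 mL brought to 2.5 mL → factor 2.5/0.5 = 5
Step 2: 50 μL + 4.95 mL = 5000 μL total → factor 5000/50 = 100
Step 3: 5 mL + 95 mL = 100 mL total → factor 100/5 = 20
Step 4: 200 μL + 19.8 mL = 20000 μL total → factor 20000/200 = 100
Step 5: 10 μL brought to 20 μL → factor 20/10 = 2
Overall dilution factor = 5 × 100 × 20 × 100 × 2 = 2 × 10^6

2.00 × 10^6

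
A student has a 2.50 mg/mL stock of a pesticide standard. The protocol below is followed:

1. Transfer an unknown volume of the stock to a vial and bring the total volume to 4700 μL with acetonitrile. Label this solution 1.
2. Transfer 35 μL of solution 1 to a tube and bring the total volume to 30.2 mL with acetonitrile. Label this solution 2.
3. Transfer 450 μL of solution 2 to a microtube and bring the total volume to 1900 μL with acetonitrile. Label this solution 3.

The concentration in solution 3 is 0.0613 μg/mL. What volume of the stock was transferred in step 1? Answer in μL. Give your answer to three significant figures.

Step 1: v brought to 4700 μL → factor = 4700 μL/v
Step 2: 35 μL brought to 30.2 mL → factor 30200/35 = 862.86
Step 3: 450 μL brought to 1900 μL → factor 1900/450 = 4.2222
Product of known-step factors = 3643.2
Overall factor = 2.50 mg/mL / (0.0613 μg/mL) = 40783
Step-1 factor = 40783 / 3643.2 = 11.194
v = 4700 μL / 11.194 = 420 μL

420 μL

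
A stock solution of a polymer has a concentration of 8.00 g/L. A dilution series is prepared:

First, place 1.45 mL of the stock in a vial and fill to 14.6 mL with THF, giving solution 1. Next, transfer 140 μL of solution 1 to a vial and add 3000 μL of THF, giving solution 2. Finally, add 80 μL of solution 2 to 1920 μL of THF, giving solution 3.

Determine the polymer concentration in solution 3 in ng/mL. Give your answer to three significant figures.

Step 1: 1.45 mL brought to 14.6 mL → factor 14.6/1.45 = 10.069
Step 2: 140 μL + 3000 μL = 3140 μL total → factor 3140/140 = 22.429
Step 3: 80 μL + 1920 μL = 2000 μL total → factor 2000/80 = 25
Overall dilution factor = 10.069 × 22.429 × 25 = 5645.8
Final = 8.00 g/L / 5645.8 = 0.001417 g/L = 1.42 × 10^3 ng/mL

1.42 × 10^3 ng/mL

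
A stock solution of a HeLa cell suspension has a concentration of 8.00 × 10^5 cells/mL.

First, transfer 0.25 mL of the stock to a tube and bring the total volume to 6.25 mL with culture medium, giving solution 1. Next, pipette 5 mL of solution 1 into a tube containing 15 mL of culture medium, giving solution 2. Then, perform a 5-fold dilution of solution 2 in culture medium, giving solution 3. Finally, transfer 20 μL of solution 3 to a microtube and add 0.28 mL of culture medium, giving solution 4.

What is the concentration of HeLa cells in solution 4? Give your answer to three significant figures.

Step 1: 0.25 mL brought to 6.25 mL → factor 6.25/0.25 = 25
Step 2: 5 mL + 15 mL = 20 mL total → factor 20/5 = 4
Step 3: 5-fold → factor 5
Step 4: 20 μL + 0.28 mL = 300 μL total → factor 300/20 = 15
Overall dilution factor = 25 × 4 × 5 × 15 = 7500
Final = 8.00 × 10^5 cells/mL / 7500 = 107 cells/mL

107 cells/mL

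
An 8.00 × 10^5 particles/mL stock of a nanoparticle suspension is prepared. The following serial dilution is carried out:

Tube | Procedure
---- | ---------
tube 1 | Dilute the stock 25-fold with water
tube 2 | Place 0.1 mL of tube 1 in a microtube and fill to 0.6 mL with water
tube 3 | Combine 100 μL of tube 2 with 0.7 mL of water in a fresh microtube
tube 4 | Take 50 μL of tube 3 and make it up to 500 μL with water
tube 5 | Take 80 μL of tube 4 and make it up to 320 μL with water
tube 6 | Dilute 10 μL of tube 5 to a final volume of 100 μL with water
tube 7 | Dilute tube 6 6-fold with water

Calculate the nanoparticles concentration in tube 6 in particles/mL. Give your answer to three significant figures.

1.67 particles/mL

Step 1: 25-fold → factor 25
Step 2: 0.1 mL brought to 0.6 mL → factor 0.6/0.1 = 6
Step 3: 100 μL + 0.7 mL = 800 μL total → factor 800/100 = 8
Step 4: 50 μL brought to 500 μL → factor 500/50 = 10
Step 5: 80 μL brought to 320 μL → factor 320/80 = 4
Step 6: 10 μL brought to 100 μL → factor 100/10 = 10
Dilution factor through tube 6 = 25 × 6 × 8 × 10 × 4 × 10 = 4.8 × 10^5
[tube 6] = 8.00 × 10^5 particles/mL / 4.8 × 10^5 = 1.67 particles/mL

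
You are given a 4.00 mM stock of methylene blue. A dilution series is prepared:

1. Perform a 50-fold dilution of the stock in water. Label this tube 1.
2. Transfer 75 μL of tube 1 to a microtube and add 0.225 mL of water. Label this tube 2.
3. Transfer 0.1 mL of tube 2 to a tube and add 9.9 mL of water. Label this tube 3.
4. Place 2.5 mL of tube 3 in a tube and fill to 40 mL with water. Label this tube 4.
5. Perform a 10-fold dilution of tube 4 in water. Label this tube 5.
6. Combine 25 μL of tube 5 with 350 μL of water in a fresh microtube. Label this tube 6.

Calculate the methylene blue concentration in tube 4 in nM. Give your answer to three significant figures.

Step 1: 50-fold → factor 50
Step 2: 75 μL + 0.225 mL = 300 μL total → factor 300/75 = 4
Step 3: 0.1 mL + 9.9 mL = 10 mL total → factor 10/0.1 = 100
Step 4: 2.5 mL brought to 40 mL → factor 40/2.5 = 16
Dilution factor through tube 4 = 50 × 4 × 100 × 16 = 3.2 × 10^5
[tube 4] = 4.00 mM / 3.2 × 10^5 = 1.250 × 10^-5 mM = 12.5 nM

12.5 nM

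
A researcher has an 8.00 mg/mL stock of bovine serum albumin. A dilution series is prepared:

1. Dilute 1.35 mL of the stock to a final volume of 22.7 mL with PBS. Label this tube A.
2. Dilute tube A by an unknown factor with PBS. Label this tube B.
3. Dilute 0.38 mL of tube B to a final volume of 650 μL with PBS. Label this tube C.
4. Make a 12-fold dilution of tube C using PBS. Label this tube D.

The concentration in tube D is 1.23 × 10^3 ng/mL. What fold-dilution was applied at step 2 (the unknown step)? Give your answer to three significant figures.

18.8-fold

Step 1: 1.35 mL brought to 22.7 mL → factor 22.7/1.35 = 16.815
Step 2: unknown factor x
Step 3: 0.38 mL brought to 650 μL → factor 0.65/0.38 = 1.7105
Step 4: 12-fold → factor 12
Product of known-step factors = 345.15
Overall factor = 8.00 mg/mL / (1.23 × 10^3 ng/mL) = 6504.1
x = 6504.1 / 345.15 = 18.8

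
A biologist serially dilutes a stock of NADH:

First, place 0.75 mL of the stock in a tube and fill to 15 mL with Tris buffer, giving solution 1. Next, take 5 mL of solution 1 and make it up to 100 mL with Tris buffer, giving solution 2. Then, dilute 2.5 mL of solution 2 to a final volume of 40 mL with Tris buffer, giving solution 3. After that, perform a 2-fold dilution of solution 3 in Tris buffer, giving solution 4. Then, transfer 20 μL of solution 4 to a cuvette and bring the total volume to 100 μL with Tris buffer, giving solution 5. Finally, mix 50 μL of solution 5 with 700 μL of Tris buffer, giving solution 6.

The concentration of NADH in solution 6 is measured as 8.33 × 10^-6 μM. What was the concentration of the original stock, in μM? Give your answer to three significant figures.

Step 1: 0.75 mL brought to 15 mL → factor 15/0.75 = 20
Step 2: 5 mL brought to 100 mL → factor 100/5 = 20
Step 3: 2.5 mL brought to 40 mL → factor 40/2.5 = 16
Step 4: 2-fold → factor 2
Step 5: 20 μL brought to 100 μL → factor 100/20 = 5
Step 6: 50 μL + 700 μL = 750 μL total → factor 750/50 = 15
Overall dilution factor = 20 × 20 × 16 × 2 × 5 × 15 = 9.6 × 10^5
Stock = 8.33 × 10^-6 μM × 9.6 × 10^5 = 8.00 μM

8.00 μM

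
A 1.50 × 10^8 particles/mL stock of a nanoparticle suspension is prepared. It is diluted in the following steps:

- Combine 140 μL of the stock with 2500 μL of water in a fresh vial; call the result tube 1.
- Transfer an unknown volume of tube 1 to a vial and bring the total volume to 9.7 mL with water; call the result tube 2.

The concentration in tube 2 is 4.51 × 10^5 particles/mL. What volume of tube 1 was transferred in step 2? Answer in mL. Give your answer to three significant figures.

Step 1: 140 μL + 2500 μL = 2640 μL total → factor 2640/140 = 18.857
Step 2: v brought to 9.7 mL → factor = 9.7 mL/v
Product of known-step factors = 18.857
Overall factor = 1.50 × 10^8 particles/mL / (4.51 × 10^5 particles/mL) = 332.59
Step-2 factor = 332.59 / 18.857 = 17.638
v = 9.7 mL / 17.638 = 0.550 mL

0.550 mL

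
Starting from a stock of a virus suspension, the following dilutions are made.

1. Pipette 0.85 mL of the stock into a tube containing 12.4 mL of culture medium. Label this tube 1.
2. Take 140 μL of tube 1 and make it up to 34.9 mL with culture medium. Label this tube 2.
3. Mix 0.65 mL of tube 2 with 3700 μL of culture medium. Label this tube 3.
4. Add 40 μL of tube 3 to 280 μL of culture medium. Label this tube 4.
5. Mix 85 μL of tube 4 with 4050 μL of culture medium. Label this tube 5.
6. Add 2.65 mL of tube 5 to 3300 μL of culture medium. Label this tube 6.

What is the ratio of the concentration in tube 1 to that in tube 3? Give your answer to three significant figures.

1.67 × 10^3

Step 1: 0.85 mL + 12.4 mL = 13.25 mL total → factor 13.25/0.85 = 15.588
Step 2: 140 μL brought to 34.9 mL → factor 34900/140 = 249.29
Step 3: 0.65 mL + 3700 μL = 4.35 mL total → factor 4.35/0.65 = 6.6923
Dilution factor to tube 1 = 15.588; to tube 3 = 26006
[tube 1]/[tube 3] = (factor to tube 3)/(factor to tube 1) = 26006/15.588 = 1.67 × 10^3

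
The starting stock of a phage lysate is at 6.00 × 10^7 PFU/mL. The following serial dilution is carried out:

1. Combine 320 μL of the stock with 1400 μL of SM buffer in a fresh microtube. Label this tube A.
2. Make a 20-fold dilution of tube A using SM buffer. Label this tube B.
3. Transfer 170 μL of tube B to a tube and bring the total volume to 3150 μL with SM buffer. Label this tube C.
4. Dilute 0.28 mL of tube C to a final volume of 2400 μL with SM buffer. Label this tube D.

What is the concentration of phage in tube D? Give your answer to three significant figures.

3.51 × 10^3 PFU/mL

Step 1: 320 μL + 1400 μL = 1720 μL total → factor 1720/320 = 5.375
Step 2: 20-fold → factor 20
Step 3: 170 μL brought to 3150 μL → factor 3150/170 = 18.529
Step 4: 0.28 mL brought to 2400 μL → factor 2.4/0.28 = 8.5714
Overall dilution factor = 5.375 × 20 × 18.529 × 8.5714 = 17074
Final = 6.00 × 10^7 PFU/mL / 17074 = 3.51 × 10^3 PFU/mL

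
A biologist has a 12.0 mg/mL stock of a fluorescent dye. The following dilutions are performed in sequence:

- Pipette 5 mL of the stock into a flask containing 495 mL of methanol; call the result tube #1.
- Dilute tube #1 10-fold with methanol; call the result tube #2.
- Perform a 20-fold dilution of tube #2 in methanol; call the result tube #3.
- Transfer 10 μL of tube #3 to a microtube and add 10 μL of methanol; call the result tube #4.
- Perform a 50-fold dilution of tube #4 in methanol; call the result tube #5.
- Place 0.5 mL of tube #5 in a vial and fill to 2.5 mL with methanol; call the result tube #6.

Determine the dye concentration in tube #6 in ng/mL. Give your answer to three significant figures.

Step 1: 5 mL + 495 mL = 500 mL total → factor 500/5 = 100
Step 2: 10-fold → factor 10
Step 3: 20-fold → factor 20
Step 4: 10 μL + 10 μL = 20 μL total → factor 20/10 = 2
Step 5: 50-fold → factor 50
Step 6: 0.5 mL brought to 2.5 mL → factor 2.5/0.5 = 5
Overall dilution factor = 100 × 10 × 20 × 2 × 50 × 5 = 1 × 10^7
Final = 12.0 mg/mL / 1 × 10^7 = 1.200 × 10^-6 mg/mL = 1.20 ng/mL

1.20 ng/mL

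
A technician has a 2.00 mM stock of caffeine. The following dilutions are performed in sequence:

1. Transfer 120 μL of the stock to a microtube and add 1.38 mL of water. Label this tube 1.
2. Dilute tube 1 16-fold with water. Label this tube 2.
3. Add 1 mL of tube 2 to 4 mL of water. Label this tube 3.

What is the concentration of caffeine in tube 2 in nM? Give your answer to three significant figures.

Step 1: 120 μL + 1.38 mL = 1500 μL total → factor 1500/120 = 12.5
Step 2: 16-fold → factor 16
Dilution factor through tube 2 = 12.5 × 16 = 200
[tube 2] = 2.00 mM / 200 = 0.01000 mM = 1.00 × 10^4 nM

1.00 × 10^4 nM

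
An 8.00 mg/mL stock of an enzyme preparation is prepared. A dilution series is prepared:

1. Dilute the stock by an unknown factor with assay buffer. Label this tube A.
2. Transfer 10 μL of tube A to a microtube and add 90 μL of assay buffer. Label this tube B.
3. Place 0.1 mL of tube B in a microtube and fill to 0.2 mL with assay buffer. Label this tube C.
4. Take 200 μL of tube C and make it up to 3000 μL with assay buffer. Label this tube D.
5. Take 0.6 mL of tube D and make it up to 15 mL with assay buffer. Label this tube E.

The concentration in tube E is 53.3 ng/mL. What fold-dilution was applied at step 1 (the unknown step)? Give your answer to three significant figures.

20.0-fold

Step 1: unknown factor x
Step 2: 10 μL + 90 μL = 100 μL total → factor 100/10 = 10
Step 3: 0.1 mL brought to 0.2 mL → factor 0.2/0.1 = 2
Step 4: 200 μL brought to 3000 μL → factor 3000/200 = 15
Step 5: 0.6 mL brought to 15 mL → factor 15/0.6 = 25
Product of known-step factors = 7500
Overall factor = 8.00 mg/mL / (53.3 ng/mL) = 1.5009 × 10^5
x = 1.5009 × 10^5 / 7500 = 20.0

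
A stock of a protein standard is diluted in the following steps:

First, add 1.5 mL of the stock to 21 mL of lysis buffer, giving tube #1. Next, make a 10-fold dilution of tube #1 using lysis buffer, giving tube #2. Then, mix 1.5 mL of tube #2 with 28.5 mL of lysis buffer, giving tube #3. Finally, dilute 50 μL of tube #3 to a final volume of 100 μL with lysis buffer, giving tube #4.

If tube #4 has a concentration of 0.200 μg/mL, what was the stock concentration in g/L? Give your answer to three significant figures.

1.20 g/L

Step 1: 1.5 mL + 21 mL = 22.5 mL total → factor 22.5/1.5 = 15
Step 2: 10-fold → factor 10
Step 3: 1.5 mL + 28.5 mL = 30 mL total → factor 30/1.5 = 20
Step 4: 50 μL brought to 100 μL → factor 100/50 = 2
Overall dilution factor = 15 × 10 × 20 × 2 = 6000
Stock = 0.200 μg/mL × 6000 = 1200 μg/mL = 1.20 g/L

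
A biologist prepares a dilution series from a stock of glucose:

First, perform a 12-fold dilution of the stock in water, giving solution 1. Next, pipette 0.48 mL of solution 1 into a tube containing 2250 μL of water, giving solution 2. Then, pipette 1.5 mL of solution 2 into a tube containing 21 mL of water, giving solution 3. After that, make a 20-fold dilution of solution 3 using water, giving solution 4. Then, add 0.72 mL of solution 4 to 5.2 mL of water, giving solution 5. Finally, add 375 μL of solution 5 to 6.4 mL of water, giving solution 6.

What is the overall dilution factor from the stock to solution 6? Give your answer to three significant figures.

3.04 × 10^6

Step 1: 12-fold → factor 12
Step 2: 0.48 mL + 2250 μL = 2.73 mL total → factor 2.73/0.48 = 5.6875
Step 3: 1.5 mL + 21 mL = 22.5 mL total → factor 22.5/1.5 = 15
Step 4: 20-fold → factor 20
Step 5: 0.72 mL + 5.2 mL = 5.92 mL total → factor 5.92/0.72 = 8.2222
Step 6: 375 μL + 6.4 mL = 6775 μL total → factor 6775/375 = 18.067
Overall dilution factor = 12 × 5.6875 × 15 × 20 × 8.2222 × 18.067 = 3.0415 × 10^6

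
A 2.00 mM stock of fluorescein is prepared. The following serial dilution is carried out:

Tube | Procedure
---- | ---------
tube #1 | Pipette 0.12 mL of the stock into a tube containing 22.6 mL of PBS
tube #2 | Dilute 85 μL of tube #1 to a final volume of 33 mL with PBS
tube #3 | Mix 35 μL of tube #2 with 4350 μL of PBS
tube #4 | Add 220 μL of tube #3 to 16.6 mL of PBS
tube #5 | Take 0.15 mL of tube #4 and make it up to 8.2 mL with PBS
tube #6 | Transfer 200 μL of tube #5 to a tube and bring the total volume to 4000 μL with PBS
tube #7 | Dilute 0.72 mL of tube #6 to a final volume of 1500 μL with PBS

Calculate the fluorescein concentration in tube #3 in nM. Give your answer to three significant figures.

0.217 nM

Step 1: 0.12 mL + 22.6 mL = 22.72 mL total → factor 22.72/0.12 = 189.33
Step 2: 85 μL brought to 33 mL → factor 33000/85 = 388.24
Step 3: 35 μL + 4350 μL = 4385 μL total → factor 4385/35 = 125.29
Dilution factor through tube #3 = 189.33 × 388.24 × 125.29 = 9.2092 × 10^6
[tube #3] = 2.00 mM / 9.2092 × 10^6 = 2.172 × 10^-7 mM = 0.217 nM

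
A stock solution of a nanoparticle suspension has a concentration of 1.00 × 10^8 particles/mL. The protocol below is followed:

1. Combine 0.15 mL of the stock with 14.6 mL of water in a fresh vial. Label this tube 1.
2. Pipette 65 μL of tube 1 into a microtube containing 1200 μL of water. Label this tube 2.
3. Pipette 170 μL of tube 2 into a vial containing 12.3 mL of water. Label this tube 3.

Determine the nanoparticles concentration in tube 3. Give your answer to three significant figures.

712 particles/mL

Step 1: 0.15 mL + 14.6 mL = 14.75 mL total → factor 14.75/0.15 = 98.333
Step 2: 65 μL + 1200 μL = 1265 μL total → factor 1265/65 = 19.462
Step 3: 170 μL + 12.3 mL = 12470 μL total → factor 12470/170 = 73.353
Overall dilution factor = 98.333 × 19.462 × 73.353 = 1.4038 × 10^5
Final = 1.00 × 10^8 particles/mL / 1.4038 × 10^5 = 712 particles/mL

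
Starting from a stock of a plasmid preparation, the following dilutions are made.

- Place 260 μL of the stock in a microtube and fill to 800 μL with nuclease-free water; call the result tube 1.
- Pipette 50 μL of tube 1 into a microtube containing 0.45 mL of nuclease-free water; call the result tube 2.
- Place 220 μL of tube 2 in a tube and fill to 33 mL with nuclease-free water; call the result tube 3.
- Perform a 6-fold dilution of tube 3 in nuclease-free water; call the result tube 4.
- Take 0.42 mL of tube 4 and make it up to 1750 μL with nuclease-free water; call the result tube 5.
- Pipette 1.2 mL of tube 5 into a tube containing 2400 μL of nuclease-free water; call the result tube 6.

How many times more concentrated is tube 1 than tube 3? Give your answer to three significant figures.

1.50 × 10^3

Step 1: 260 μL brought to 800 μL → factor 800/260 = 3.0769
Step 2: 50 μL + 0.45 mL = 500 μL total → factor 500/50 = 10
Step 3: 220 μL brought to 33 mL → factor 33000/220 = 150
Dilution factor to tube 1 = 3.0769; to tube 3 = 4615.4
[tube 1]/[tube 3] = (factor to tube 3)/(factor to tube 1) = 4615.4/3.0769 = 1.50 × 10^3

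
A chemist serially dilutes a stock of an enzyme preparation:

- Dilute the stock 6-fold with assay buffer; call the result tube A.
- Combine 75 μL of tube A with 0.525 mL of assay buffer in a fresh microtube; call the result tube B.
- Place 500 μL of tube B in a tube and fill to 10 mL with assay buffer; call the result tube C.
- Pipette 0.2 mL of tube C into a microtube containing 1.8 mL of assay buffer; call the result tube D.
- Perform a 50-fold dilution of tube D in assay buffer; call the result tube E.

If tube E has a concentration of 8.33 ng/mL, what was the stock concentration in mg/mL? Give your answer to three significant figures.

4.00 mg/mL

Step 1: 6-fold → factor 6
Step 2: 75 μL + 0.525 mL = 600 μL total → factor 600/75 = 8
Step 3: 500 μL brought to 10 mL → factor 10000/500 = 20
Step 4: 0.2 mL + 1.8 mL = 2 mL total → factor 2/0.2 = 10
Step 5: 50-fold → factor 50
Overall dilution factor = 6 × 8 × 20 × 10 × 50 = 4.8 × 10^5
Stock = 8.33 ng/mL × 4.8 × 10^5 = 3.998 × 10^6 ng/mL = 4.00 mg/mL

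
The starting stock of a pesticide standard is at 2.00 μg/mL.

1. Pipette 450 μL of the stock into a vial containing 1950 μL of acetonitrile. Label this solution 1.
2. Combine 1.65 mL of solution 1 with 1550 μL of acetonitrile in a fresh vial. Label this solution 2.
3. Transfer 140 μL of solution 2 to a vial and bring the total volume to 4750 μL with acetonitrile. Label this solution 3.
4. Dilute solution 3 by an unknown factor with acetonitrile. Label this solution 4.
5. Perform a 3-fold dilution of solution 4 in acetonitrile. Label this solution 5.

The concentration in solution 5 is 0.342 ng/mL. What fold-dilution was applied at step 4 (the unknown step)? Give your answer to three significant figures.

Step 1: 450 μL + 1950 μL = 2400 μL total → factor 2400/450 = 5.3333
Step 2: 1.65 mL + 1550 μL = 3.2 mL total → factor 3.2/1.65 = 1.9394
Step 3: 140 μL brought to 4750 μL → factor 4750/140 = 33.929
Step 4: unknown factor x
Step 5: 3-fold → factor 3
Product of known-step factors = 1052.8
Overall factor = 2.00 μg/mL / (0.342 ng/mL) = 5848
x = 5848 / 1052.8 = 5.55

5.55-fold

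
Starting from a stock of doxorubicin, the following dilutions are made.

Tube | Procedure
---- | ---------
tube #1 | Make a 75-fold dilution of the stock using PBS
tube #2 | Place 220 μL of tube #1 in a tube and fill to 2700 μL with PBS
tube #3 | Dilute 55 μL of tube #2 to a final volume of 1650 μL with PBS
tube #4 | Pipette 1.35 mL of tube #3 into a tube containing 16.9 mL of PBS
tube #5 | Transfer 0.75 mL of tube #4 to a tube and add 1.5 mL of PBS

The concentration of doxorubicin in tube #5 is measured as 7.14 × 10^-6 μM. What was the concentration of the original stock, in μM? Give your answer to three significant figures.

8.00 μM

Step 1: 75-fold → factor 75
Step 2: 220 μL brought to 2700 μL → factor 2700/220 = 12.273
Step 3: 55 μL brought to 1650 μL → factor 1650/55 = 30
Step 4: 1.35 mL + 16.9 mL = 18.25 mL total → factor 18.25/1.35 = 13.519
Step 5: 0.75 mL + 1.5 mL = 2.25 mL total → factor 2.25/0.75 = 3
Overall dilution factor = 75 × 12.273 × 30 × 13.519 × 3 = 1.1199 × 10^6
Stock = 7.14 × 10^-6 μM × 1.1199 × 10^6 = 8.00 μM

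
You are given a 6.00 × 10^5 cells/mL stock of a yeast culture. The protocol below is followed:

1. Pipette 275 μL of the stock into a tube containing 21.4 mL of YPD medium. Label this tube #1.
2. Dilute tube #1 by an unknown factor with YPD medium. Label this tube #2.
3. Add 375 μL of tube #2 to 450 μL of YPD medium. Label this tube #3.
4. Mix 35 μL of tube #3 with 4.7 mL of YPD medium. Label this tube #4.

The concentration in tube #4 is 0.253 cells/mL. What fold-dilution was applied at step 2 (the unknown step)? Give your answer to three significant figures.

Step 1: 275 μL + 21.4 mL = 21675 μL total → factor 21675/275 = 78.818
Step 2: unknown factor x
Step 3: 375 μL + 450 μL = 825 μL total → factor 825/375 = 2.2
Step 4: 35 μL + 4.7 mL = 4735 μL total → factor 4735/35 = 135.29
Product of known-step factors = 23459
Overall factor = 6.00 × 10^5 cells/mL / (0.253 cells/mL) = 2.3715 × 10^6
x = 2.3715 × 10^6 / 23459 = 101

101-fold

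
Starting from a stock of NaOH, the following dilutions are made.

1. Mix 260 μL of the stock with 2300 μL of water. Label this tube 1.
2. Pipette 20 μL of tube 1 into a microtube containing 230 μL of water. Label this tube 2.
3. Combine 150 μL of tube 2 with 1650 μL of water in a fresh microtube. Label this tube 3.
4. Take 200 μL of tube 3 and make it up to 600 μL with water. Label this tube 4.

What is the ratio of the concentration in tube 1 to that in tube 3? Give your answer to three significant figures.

Step 1: 260 μL + 2300 μL = 2560 μL total → factor 2560/260 = 9.8462
Step 2: 20 μL + 230 μL = 250 μL total → factor 250/20 = 12.5
Step 3: 150 μL + 1650 μL = 1800 μL total → factor 1800/150 = 12
Dilution factor to tube 1 = 9.8462; to tube 3 = 1476.9
[tube 1]/[tube 3] = (factor to tube 3)/(factor to tube 1) = 1476.9/9.8462 = 150

150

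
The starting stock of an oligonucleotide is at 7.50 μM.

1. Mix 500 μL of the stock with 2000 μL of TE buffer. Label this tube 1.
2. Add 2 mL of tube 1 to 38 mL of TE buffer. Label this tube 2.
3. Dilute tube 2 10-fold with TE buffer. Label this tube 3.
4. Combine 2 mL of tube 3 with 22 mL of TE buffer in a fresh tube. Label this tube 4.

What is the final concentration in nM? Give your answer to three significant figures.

0.625 nM

Step 1: 500 μL + 2000 μL = 2500 μL total → factor 2500/500 = 5
Step 2: 2 mL + 38 mL = 40 mL total → factor 40/2 = 20
Step 3: 10-fold → factor 10
Step 4: 2 mL + 22 mL = 24 mL total → factor 24/2 = 12
Overall dilution factor = 5 × 20 × 10 × 12 = 12000
Final = 7.50 μM / 12000 = 0.0006250 μM = 0.625 nM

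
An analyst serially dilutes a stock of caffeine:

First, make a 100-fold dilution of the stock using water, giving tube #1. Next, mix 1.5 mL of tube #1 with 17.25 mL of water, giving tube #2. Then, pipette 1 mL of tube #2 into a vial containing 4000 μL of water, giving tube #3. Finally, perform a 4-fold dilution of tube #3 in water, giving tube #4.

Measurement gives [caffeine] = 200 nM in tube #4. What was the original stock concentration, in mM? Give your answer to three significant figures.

5.00 mM

Step 1: 100-fold → factor 100
Step 2: 1.5 mL + 17.25 mL = 18.75 mL total → factor 18.75/1.5 = 12.5
Step 3: 1 mL + 4000 μL = 5 mL total → factor 5/1 = 5
Step 4: 4-fold → factor 4
Overall dilution factor = 100 × 12.5 × 5 × 4 = 25000
Stock = 200 nM × 25000 = 5.000 × 10^6 nM = 5.00 mM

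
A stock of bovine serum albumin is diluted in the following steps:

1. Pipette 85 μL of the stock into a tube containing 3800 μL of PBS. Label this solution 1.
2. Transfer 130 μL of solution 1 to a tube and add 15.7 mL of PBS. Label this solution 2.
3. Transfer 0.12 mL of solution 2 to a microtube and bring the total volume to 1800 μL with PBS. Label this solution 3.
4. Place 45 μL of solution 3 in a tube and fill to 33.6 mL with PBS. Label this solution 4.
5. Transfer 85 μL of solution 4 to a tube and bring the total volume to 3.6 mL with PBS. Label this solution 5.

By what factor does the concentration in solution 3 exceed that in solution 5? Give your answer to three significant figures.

Step 1: 85 μL + 3800 μL = 3885 μL total → factor 3885/85 = 45.706
Step 2: 130 μL + 15.7 mL = 15830 μL total → factor 15830/130 = 121.77
Step 3: 0.12 mL brought to 1800 μL → factor 1.8/0.12 = 15
Step 4: 45 μL brought to 33.6 mL → factor 33600/45 = 746.67
Step 5: 85 μL brought to 3.6 mL → factor 3600/85 = 42.353
Dilution factor to solution 3 = 83484; to solution 5 = 2.64 × 10^9
[solution 3]/[solution 5] = (factor to solution 5)/(factor to solution 3) = 2.64 × 10^9/83484 = 3.16 × 10^4

3.16 × 10^4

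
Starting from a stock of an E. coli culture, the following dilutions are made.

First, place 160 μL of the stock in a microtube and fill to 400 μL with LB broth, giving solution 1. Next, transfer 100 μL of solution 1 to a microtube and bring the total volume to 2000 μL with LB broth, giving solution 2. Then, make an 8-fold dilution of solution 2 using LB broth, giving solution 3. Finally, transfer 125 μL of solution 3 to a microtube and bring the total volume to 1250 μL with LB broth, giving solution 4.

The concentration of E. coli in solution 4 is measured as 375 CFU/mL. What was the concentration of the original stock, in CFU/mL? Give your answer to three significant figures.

Step 1: 160 μL brought to 400 μL → factor 400/160 = 2.5
Step 2: 100 μL brought to 2000 μL → factor 2000/100 = 20
Step 3: 8-fold → factor 8
Step 4: 125 μL brought to 1250 μL → factor 1250/125 = 10
Overall dilution factor = 2.5 × 20 × 8 × 10 = 4000
Stock = 375 CFU/mL × 4000 = 1.50 × 10^6 CFU/mL

1.50 × 10^6 CFU/mL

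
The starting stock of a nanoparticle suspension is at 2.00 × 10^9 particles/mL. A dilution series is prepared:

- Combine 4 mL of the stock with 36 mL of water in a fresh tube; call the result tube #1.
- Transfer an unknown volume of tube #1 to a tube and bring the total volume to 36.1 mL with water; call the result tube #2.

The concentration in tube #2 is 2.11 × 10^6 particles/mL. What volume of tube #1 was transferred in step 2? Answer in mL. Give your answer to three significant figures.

Step 1: 4 mL + 36 mL = 40 mL total → factor 40/4 = 10
Step 2: v brought to 36.1 mL → factor = 36.1 mL/v
Product of known-step factors = 10
Overall factor = 2.00 × 10^9 particles/mL / (2.11 × 10^6 particles/mL) = 947.87
Step-2 factor = 947.87 / 10 = 94.787
v = 36.1 mL / 94.787 = 0.381 mL

0.381 mL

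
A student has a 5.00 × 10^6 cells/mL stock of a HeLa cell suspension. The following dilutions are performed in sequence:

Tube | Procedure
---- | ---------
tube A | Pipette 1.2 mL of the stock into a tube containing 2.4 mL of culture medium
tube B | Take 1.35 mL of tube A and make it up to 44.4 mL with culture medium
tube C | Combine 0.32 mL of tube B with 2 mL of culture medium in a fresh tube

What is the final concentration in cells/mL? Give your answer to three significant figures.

6.99 × 10^3 cells/mL

Step 1: 1.2 mL + 2.4 mL = 3.6 mL total → factor 3.6/1.2 = 3
Step 2: 1.35 mL brought to 44.4 mL → factor 44.4/1.35 = 32.889
Step 3: 0.32 mL + 2 mL = 2.32 mL total → factor 2.32/0.32 = 7.25
Overall dilution factor = 3 × 32.889 × 7.25 = 715.33
Final = 5.00 × 10^6 cells/mL / 715.33 = 6.99 × 10^3 cells/mL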